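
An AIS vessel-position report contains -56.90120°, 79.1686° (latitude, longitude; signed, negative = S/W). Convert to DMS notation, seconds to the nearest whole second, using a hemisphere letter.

56°54′4″ S, 79°10′7″ E

Latitude is negative → S; |value| = 56.901200
φ: whole degrees 56; 54.07200′ → 54′ and 4.32″
λ: whole degrees 79; 10.11600′ → 10′ and 6.96″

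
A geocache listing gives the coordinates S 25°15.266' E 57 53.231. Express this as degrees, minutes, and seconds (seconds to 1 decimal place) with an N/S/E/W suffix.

Latitude: fractional minutes 0.26600 × 60 = 15.960″
Lon: 53.23100′ → 53′ and 0.23100 × 60 = 13.860″

25°15′16.0″ S, 57°53′13.9″ E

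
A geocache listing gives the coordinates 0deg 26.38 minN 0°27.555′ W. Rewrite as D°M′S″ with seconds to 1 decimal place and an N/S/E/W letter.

0°26′22.8″ N, 0°27′33.3″ W

Latitude: 26.38000′ → 26′ and 0.38000 × 60 = 22.800″
Longitude: 27.55500′ → 27′ and 0.55500 × 60 = 33.300″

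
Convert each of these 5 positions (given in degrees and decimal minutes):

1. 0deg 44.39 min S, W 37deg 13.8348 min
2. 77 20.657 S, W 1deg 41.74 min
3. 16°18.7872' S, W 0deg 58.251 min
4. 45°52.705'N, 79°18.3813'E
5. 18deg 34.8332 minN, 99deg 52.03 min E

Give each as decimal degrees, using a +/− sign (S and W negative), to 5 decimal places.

Point 1:
  Lat: 0 + 44.39/60 = 0.739833
  hemisphere S, so the sign is −
  Longitude: 13.8348′ = 0.230580°; total 37.230580
  W ⇒ negate
Point 2:
  Lat: 77 + 20.657/60 = 77.344283
  S → negative
  Lon: 41.74′ = 0.695667°; total 1.695667
  W → negative
Point 3:
  φ: 16 + 18.7872/60 = 16.313120
  S ⇒ negate
  Longitude: 0 + 58.251/60 = 0.970850
  hemisphere W, so the sign is −
Point 4:
  φ: 45 + 52.705/60 = 45.878417
  N → positive
  Lon: 79 + 18.3813/60 = 79.306355
  E ⇒ keep positive
Point 5:
  Latitude: 18 + 34.8332/60 = 18.580553
  N → positive
  Lon: 52.03′ = 0.867167°; total 99.867167
  E → positive

1. -0.73983, -37.23058
2. -77.34428, -1.69567
3. -16.31312, -0.97085
4. 45.87842, 79.30636
5. 18.58055, 99.86717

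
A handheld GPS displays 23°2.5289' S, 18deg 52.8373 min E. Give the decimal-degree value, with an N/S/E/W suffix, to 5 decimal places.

Latitude: 2.5289′ = 0.042148°; total 23.042148
Lon: 52.8373′ = 0.880622°; total 18.880622

23.04215° S, 18.88062° E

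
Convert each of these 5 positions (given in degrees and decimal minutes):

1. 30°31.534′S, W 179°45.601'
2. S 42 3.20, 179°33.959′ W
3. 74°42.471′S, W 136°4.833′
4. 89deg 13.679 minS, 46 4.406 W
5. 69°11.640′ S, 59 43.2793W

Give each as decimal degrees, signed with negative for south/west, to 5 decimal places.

1. -30.52557, -179.76002
2. -42.05333, -179.56598
3. -74.70785, -136.08055
4. -89.22798, -46.07343
5. -69.19400, -59.72132

Point 1:
  φ: 31.534′ = 0.525567°; total 30.525567
  S ⇒ negate
  Lon: 179 + 45.601/60 = 179.760017
  W → negative
Point 2:
  Lat: 3.2′ = 0.053333°; total 42.053333
  S ⇒ negate
  λ: 33.959′ = 0.565983°; total 179.565983
  W → negative
Point 3:
  Lat: 74 + 42.471/60 = 74.707850
  hemisphere S, so the sign is −
  Lon: 136 + 4.833/60 = 136.080550
  W → negative
Point 4:
  Latitude: 89 + 13.679/60 = 89.227983
  S ⇒ negate
  Lon: 4.406′ = 0.073433°; total 46.073433
  hemisphere W, so the sign is −
Point 5:
  Latitude: 11.64′ = 0.194000°; total 69.194000
  hemisphere S, so the sign is −
  λ: 59 + 43.2793/60 = 59.721322
  W → negative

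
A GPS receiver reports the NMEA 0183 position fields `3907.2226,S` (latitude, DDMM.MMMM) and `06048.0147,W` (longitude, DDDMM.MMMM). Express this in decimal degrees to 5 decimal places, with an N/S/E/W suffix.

39.12038° S, 60.80025° W

Latitude: degrees = first 2 digits = 39, minutes = 7.2226; 39 + 7.2226/60 = 39.120377
λ: split at 3 digits → 060° and 48.0147′; 60 + 48.0147/60 = 60.800245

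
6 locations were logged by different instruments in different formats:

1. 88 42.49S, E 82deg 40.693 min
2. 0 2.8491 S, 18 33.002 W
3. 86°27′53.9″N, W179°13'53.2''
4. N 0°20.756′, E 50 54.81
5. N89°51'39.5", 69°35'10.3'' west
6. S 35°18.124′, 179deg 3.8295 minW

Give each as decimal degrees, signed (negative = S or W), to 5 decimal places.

1. -88.70817, 82.67822
2. -0.04749, -18.55003
3. 86.46497, -179.23144
4. 0.34593, 50.91350
5. 89.86097, -69.58619
6. -35.30207, -179.06383

Point 1:
  φ: 42.49′ = 0.708167°; total 88.708167
  S ⇒ negate
  Longitude: 40.693′ = 0.678217°; total 82.678217
  E → positive
Point 2:
  φ: 0 + 2.8491/60 = 0.047485
  hemisphere S, so the sign is −
  λ: 18 + 33.002/60 = 18.550033
  W ⇒ negate
Point 3:
  Latitude: 27′ + 53.9″ = 27.89833′; 86 + 27.89833/60 = 86.464972
  N ⇒ keep positive
  Longitude: 13′ + 53.2″ = 13.88667′; 179 + 13.88667/60 = 179.231444
  W → negative
Point 4:
  Lat: 20.756′ = 0.345933°; total 0.345933
  N ⇒ keep positive
  Longitude: 50 + 54.81/60 = 50.913500
  E ⇒ keep positive
Point 5:
  φ: 89° + 51/60 + 39.5/3600 = 89 + 0.850000 + 0.010972 = 89.860972
  N → positive
  λ: 69 + 35/60 + 10.3/3600 = 69.586194
  W → negative
Point 6:
  Latitude: 18.124′ = 0.302067°; total 35.302067
  S → negative
  Lon: 3.8295′ = 0.063825°; total 179.063825
  W → negative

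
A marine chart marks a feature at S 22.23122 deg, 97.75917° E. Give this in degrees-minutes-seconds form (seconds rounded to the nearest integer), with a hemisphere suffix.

Latitude: 0.231220° → 13.87320′; 0.87320 × 60 = 52.39″
λ: whole degrees 97; 45.55020′ → 45′ and 33.01″

22°13′52″ S, 97°45′33″ E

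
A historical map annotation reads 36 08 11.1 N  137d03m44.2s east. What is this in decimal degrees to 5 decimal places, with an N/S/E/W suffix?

36.13642° N, 137.06228° E

Latitude: 36° + 8/60 + 11.1/3600 = 36 + 0.133333 + 0.003083 = 36.136417
λ: 137 + 3/60 + 44.2/3600 = 137.062278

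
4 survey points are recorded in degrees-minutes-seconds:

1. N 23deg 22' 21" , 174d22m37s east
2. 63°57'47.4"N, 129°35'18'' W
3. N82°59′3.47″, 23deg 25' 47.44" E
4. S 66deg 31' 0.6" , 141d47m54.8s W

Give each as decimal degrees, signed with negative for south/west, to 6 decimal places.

Point 1:
  Latitude: 23 + 22/60 + 21/3600 = 23.3725000
  N → positive
  λ: 22′ + 37″ = 22.61667′; 174 + 22.61667/60 = 174.3769444
  E ⇒ keep positive
Point 2:
  φ: 57′ + 47.4″ = 57.79000′; 63 + 57.79000/60 = 63.9631667
  N ⇒ keep positive
  Lon: 129° + 35/60 + 18/3600 = 129 + 0.583333 + 0.005000 = 129.5883333
  W ⇒ negate
Point 3:
  Lat: 82° + 59/60 + 3.47/3600 = 82 + 0.983333 + 0.000964 = 82.9842972
  N → positive
  Longitude: 23 + 25/60 + 47.44/3600 = 23.4298444
  E ⇒ keep positive
Point 4:
  φ: 31′ + 0.6″ = 31.01000′; 66 + 31.01000/60 = 66.5168333
  S → negative
  Longitude: 141° + 47/60 + 54.8/3600 = 141 + 0.783333 + 0.015222 = 141.7985556
  W → negative

1. 23.372500, 174.376944
2. 63.963167, -129.588333
3. 82.984297, 23.429844
4. -66.516833, -141.798556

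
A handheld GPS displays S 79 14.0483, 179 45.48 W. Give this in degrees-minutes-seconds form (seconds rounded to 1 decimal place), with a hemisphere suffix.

79°14′2.9″ S, 179°45′28.8″ W

φ: fractional minutes 0.04830 × 60 = 2.898″
λ: 45.48000′ → 45′ and 0.48000 × 60 = 28.800″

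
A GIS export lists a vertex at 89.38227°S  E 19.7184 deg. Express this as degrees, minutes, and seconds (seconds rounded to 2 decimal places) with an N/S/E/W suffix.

89°22′56.17″ S, 19°43′6.24″ E

Lat: 0.382270 × 60 = 22.93620′ → 22′, remainder × 60 = 56.1720″
Lon: whole degrees 19; 43.10400′ → 43′ and 6.2400″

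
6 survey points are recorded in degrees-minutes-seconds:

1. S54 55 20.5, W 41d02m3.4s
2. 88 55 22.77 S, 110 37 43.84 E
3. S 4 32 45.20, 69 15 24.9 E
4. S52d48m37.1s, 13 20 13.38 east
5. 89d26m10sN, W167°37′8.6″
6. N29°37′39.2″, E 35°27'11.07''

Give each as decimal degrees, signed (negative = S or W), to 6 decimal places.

Point 1:
  φ: 55′ + 20.5″ = 55.34167′; 54 + 55.34167/60 = 54.9223611
  hemisphere S, so the sign is −
  Lon: 41 + 2/60 + 3.4/3600 = 41.0342778
  W → negative
Point 2:
  φ: 55′ + 22.77″ = 55.37950′; 88 + 55.37950/60 = 88.9229917
  S ⇒ negate
  Lon: 110 + 37/60 + 43.84/3600 = 110.6288444
  E → positive
Point 3:
  Latitude: 32′ + 45.2″ = 32.75333′; 4 + 32.75333/60 = 4.5458889
  hemisphere S, so the sign is −
  λ: 69° + 15/60 + 24.9/3600 = 69 + 0.250000 + 0.006917 = 69.2569167
  E → positive
Point 4:
  Lat: 48′ + 37.1″ = 48.61833′; 52 + 48.61833/60 = 52.8103056
  S → negative
  λ: 20′ + 13.38″ = 20.22300′; 13 + 20.22300/60 = 13.3370500
  E ⇒ keep positive
Point 5:
  Lat: 89 + 26/60 + 10/3600 = 89.4361111
  N ⇒ keep positive
  Lon: 167° + 37/60 + 8.6/3600 = 167 + 0.616667 + 0.002389 = 167.6190556
  hemisphere W, so the sign is −
Point 6:
  Lat: 37′ + 39.2″ = 37.65333′; 29 + 37.65333/60 = 29.6275556
  N → positive
  Longitude: 35 + 27/60 + 11.07/3600 = 35.4530750
  E ⇒ keep positive

1. -54.922361, -41.034278
2. -88.922992, 110.628844
3. -4.545889, 69.256917
4. -52.810306, 13.337050
5. 89.436111, -167.619056
6. 29.627556, 35.453075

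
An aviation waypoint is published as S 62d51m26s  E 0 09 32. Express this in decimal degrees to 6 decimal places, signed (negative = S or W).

φ: 62° + 51/60 + 26/3600 = 62 + 0.850000 + 0.007222 = 62.8572222
S → negative
Longitude: 0 + 9/60 + 32/3600 = 0.1588889
E → positive

-62.857222, 0.158889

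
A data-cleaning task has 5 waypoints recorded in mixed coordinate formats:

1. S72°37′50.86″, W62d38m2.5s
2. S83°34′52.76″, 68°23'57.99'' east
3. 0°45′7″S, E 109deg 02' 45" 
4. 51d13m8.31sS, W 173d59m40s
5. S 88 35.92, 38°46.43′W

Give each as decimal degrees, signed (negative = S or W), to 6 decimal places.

Point 1:
  Lat: 72 + 37/60 + 50.86/3600 = 72.6307944
  S ⇒ negate
  Lon: 62° + 38/60 + 2.5/3600 = 62 + 0.633333 + 0.000694 = 62.6340278
  hemisphere W, so the sign is −
Point 2:
  Latitude: 83° + 34/60 + 52.76/3600 = 83 + 0.566667 + 0.014656 = 83.5813222
  hemisphere S, so the sign is −
  Lon: 68° + 23/60 + 57.99/3600 = 68 + 0.383333 + 0.016108 = 68.3994417
  E → positive
Point 3:
  Latitude: 45′ + 7″ = 45.11667′; 0 + 45.11667/60 = 0.7519444
  S → negative
  λ: 2′ + 45″ = 2.75000′; 109 + 2.75000/60 = 109.0458333
  E → positive
Point 4:
  φ: 51 + 13/60 + 8.31/3600 = 51.2189750
  hemisphere S, so the sign is −
  λ: 173 + 59/60 + 40/3600 = 173.9944444
  hemisphere W, so the sign is −
Point 5:
  φ: 35.92′ = 0.598667°; total 88.5986667
  S → negative
  Longitude: 46.43′ = 0.773833°; total 38.7738333
  hemisphere W, so the sign is −

1. -72.630794, -62.634028
2. -83.581322, 68.399442
3. -0.751944, 109.045833
4. -51.218975, -173.994444
5. -88.598667, -38.773833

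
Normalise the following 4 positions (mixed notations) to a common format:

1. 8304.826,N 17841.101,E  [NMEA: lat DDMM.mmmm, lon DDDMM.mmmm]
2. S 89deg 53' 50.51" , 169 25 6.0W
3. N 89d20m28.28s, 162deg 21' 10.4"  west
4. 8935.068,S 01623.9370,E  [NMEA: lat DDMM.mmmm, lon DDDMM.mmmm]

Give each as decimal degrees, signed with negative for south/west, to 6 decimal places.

1. 83.080433, 178.685017
2. -89.897364, -169.418333
3. 89.341189, -162.352889
4. -89.584467, 16.398950

Point 1:
  Latitude: split at 2 digits → 83° and 4.826′; 83 + 4.826/60 = 83.0804333
  N ⇒ keep positive
  λ: degrees = first 3 digits = 178, minutes = 41.101; 178 + 41.101/60 = 178.6850167
  E ⇒ keep positive
Point 2:
  Latitude: 89° + 53/60 + 50.51/3600 = 89 + 0.883333 + 0.014031 = 89.8973639
  S → negative
  λ: 169 + 25/60 + 6/3600 = 169.4183333
  W ⇒ negate
Point 3:
  φ: 89° + 20/60 + 28.28/3600 = 89 + 0.333333 + 0.007856 = 89.3411889
  N → positive
  λ: 162° + 21/60 + 10.4/3600 = 162 + 0.350000 + 0.002889 = 162.3528889
  hemisphere W, so the sign is −
Point 4:
  Latitude: split at 2 digits → 89° and 35.068′; 89 + 35.068/60 = 89.5844667
  S → negative
  Longitude: degrees = first 3 digits = 16, minutes = 23.937; 16 + 23.937/60 = 16.3989500
  E → positive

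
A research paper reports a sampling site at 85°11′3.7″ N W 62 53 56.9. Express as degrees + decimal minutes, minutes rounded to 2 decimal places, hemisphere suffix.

85° 11.06′ N, 62° 53.95′ W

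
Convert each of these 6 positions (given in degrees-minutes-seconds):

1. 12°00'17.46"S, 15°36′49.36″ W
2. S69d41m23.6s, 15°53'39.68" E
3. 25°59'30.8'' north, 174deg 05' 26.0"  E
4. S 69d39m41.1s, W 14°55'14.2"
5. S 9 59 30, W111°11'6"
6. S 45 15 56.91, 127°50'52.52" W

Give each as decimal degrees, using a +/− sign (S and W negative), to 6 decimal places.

1. -12.004850, -15.613711
2. -69.689889, 15.894356
3. 25.991889, 174.090556
4. -69.661417, -14.920611
5. -9.991667, -111.185000
6. -45.265808, -127.847922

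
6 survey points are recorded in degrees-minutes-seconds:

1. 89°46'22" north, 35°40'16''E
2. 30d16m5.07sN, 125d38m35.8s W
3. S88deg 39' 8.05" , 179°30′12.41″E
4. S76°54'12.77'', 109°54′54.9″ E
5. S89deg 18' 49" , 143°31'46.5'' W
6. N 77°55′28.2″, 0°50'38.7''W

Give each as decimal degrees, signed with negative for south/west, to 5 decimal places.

1. 89.77278, 35.67111
2. 30.26808, -125.64328
3. -88.65224, 179.50345
4. -76.90355, 109.91525
5. -89.31361, -143.52958
6. 77.92450, -0.84408

Point 1:
  Latitude: 89° + 46/60 + 22/3600 = 89 + 0.766667 + 0.006111 = 89.772778
  N → positive
  Longitude: 40′ + 16″ = 40.26667′; 35 + 40.26667/60 = 35.671111
  E ⇒ keep positive
Point 2:
  Latitude: 30 + 16/60 + 5.07/3600 = 30.268075
  N ⇒ keep positive
  Longitude: 125 + 38/60 + 35.8/3600 = 125.643278
  W ⇒ negate
Point 3:
  Latitude: 88 + 39/60 + 8.05/3600 = 88.652236
  S ⇒ negate
  Lon: 179 + 30/60 + 12.41/3600 = 179.503447
  E → positive
Point 4:
  Lat: 76 + 54/60 + 12.77/3600 = 76.903547
  S → negative
  Longitude: 54′ + 54.9″ = 54.91500′; 109 + 54.91500/60 = 109.915250
  E → positive
Point 5:
  Latitude: 89° + 18/60 + 49/3600 = 89 + 0.300000 + 0.013611 = 89.313611
  S ⇒ negate
  λ: 31′ + 46.5″ = 31.77500′; 143 + 31.77500/60 = 143.529583
  W → negative
Point 6:
  Lat: 55′ + 28.2″ = 55.47000′; 77 + 55.47000/60 = 77.924500
  N ⇒ keep positive
  Lon: 0° + 50/60 + 38.7/3600 = 0 + 0.833333 + 0.010750 = 0.844083
  hemisphere W, so the sign is −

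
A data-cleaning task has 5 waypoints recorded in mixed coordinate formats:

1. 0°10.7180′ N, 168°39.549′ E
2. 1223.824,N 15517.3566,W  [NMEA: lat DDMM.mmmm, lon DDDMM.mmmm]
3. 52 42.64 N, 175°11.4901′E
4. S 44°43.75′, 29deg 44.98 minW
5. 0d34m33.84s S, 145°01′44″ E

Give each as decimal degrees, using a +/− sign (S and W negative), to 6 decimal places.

1. 0.178633, 168.659150
2. 12.397067, -155.289277
3. 52.710667, 175.191502
4. -44.729167, -29.749667
5. -0.576067, 145.028889

Point 1:
  Latitude: 10.718′ = 0.178633°; total 0.1786333
  N ⇒ keep positive
  Longitude: 168 + 39.549/60 = 168.6591500
  E → positive
Point 2:
  Latitude: split at 2 digits → 12° and 23.824′; 12 + 23.824/60 = 12.3970667
  N → positive
  Lon: split at 3 digits → 155° and 17.3566′; 155 + 17.3566/60 = 155.2892767
  W → negative
Point 3:
  φ: 42.64′ = 0.710667°; total 52.7106667
  N → positive
  Lon: 11.4901′ = 0.191502°; total 175.1915017
  E → positive
Point 4:
  Latitude: 44 + 43.75/60 = 44.7291667
  S ⇒ negate
  Lon: 44.98′ = 0.749667°; total 29.7496667
  W → negative
Point 5:
  Latitude: 0° + 34/60 + 33.84/3600 = 0 + 0.566667 + 0.009400 = 0.5760667
  S ⇒ negate
  λ: 145° + 1/60 + 44/3600 = 145 + 0.016667 + 0.012222 = 145.0288889
  E ⇒ keep positive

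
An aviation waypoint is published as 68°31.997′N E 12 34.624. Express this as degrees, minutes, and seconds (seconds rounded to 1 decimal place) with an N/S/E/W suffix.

68°31′59.8″ N, 12°34′37.4″ E

Latitude: fractional minutes 0.99700 × 60 = 59.820″
Longitude: fractional minutes 0.62400 × 60 = 37.440″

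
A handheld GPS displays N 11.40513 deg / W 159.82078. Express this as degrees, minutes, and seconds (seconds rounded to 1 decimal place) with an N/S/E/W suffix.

11°24′18.5″ N, 159°49′14.8″ W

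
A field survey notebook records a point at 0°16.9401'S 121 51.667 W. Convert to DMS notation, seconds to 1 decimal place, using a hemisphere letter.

Latitude: fractional minutes 0.94010 × 60 = 56.406″
Longitude: 51.66700′ → 51′ and 0.66700 × 60 = 40.020″

0°16′56.4″ S, 121°51′40.0″ W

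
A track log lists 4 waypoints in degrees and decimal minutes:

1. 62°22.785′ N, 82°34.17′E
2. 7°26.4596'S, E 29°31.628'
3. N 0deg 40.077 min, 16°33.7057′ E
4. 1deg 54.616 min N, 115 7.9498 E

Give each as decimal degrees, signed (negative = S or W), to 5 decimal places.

Point 1:
  φ: 62 + 22.785/60 = 62.379750
  N ⇒ keep positive
  Lon: 34.17′ = 0.569500°; total 82.569500
  E → positive
Point 2:
  Lat: 26.4596′ = 0.440993°; total 7.440993
  S ⇒ negate
  Lon: 29 + 31.628/60 = 29.527133
  E ⇒ keep positive
Point 3:
  Lat: 0 + 40.077/60 = 0.667950
  N → positive
  λ: 33.7057′ = 0.561762°; total 16.561762
  E ⇒ keep positive
Point 4:
  Latitude: 54.616′ = 0.910267°; total 1.910267
  N → positive
  Lon: 115 + 7.9498/60 = 115.132497
  E ⇒ keep positive

1. 62.37975, 82.56950
2. -7.44099, 29.52713
3. 0.66795, 16.56176
4. 1.91027, 115.13250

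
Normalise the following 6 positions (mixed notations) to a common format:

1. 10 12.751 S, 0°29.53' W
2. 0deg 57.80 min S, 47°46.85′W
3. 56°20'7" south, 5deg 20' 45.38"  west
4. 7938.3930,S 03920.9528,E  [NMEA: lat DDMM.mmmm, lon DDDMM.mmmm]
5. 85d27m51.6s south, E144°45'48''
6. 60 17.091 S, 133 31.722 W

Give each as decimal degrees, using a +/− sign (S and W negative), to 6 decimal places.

Point 1:
  Latitude: 12.751′ = 0.212517°; total 10.2125167
  hemisphere S, so the sign is −
  λ: 0 + 29.53/60 = 0.4921667
  W → negative
Point 2:
  φ: 0 + 57.8/60 = 0.9633333
  hemisphere S, so the sign is −
  Longitude: 46.85′ = 0.780833°; total 47.7808333
  W → negative
Point 3:
  Lat: 20′ + 7″ = 20.11667′; 56 + 20.11667/60 = 56.3352778
  S → negative
  λ: 20′ + 45.38″ = 20.75633′; 5 + 20.75633/60 = 5.3459389
  W ⇒ negate
Point 4:
  φ: degrees = first 2 digits = 79, minutes = 38.393; 79 + 38.393/60 = 79.6398833
  hemisphere S, so the sign is −
  Lon: split at 3 digits → 039° and 20.9528′; 39 + 20.9528/60 = 39.3492133
  E → positive
Point 5:
  Latitude: 85° + 27/60 + 51.6/3600 = 85 + 0.450000 + 0.014333 = 85.4643333
  S ⇒ negate
  Longitude: 144 + 45/60 + 48/3600 = 144.7633333
  E ⇒ keep positive
Point 6:
  Latitude: 60 + 17.091/60 = 60.2848500
  S → negative
  λ: 31.722′ = 0.528700°; total 133.5287000
  hemisphere W, so the sign is −

1. -10.212517, -0.492167
2. -0.963333, -47.780833
3. -56.335278, -5.345939
4. -79.639883, 39.349213
5. -85.464333, 144.763333
6. -60.284850, -133.528700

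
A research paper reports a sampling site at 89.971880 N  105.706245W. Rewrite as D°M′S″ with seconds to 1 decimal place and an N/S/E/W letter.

89°58′18.8″ N, 105°42′22.5″ W

Lat: 0.971880 × 60 = 58.31280′ → 58′, remainder × 60 = 18.768″
Lon: 0.706245° → 42.37470′; 0.37470 × 60 = 22.482″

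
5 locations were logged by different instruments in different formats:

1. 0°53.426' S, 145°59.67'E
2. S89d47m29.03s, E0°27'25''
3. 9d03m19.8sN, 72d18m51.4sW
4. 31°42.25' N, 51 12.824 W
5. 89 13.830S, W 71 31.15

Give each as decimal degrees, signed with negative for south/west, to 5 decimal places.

1. -0.89043, 145.99450
2. -89.79140, 0.45694
3. 9.05550, -72.31428
4. 31.70417, -51.21373
5. -89.23050, -71.51917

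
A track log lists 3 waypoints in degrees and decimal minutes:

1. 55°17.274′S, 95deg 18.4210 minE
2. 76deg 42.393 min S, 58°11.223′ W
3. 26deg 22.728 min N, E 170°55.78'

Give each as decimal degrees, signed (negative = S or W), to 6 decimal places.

1. -55.287900, 95.307017
2. -76.706550, -58.187050
3. 26.378800, 170.929667

Point 1:
  Latitude: 17.274′ = 0.287900°; total 55.2879000
  hemisphere S, so the sign is −
  Longitude: 95 + 18.421/60 = 95.3070167
  E → positive
Point 2:
  Latitude: 42.393′ = 0.706550°; total 76.7065500
  S → negative
  Longitude: 58 + 11.223/60 = 58.1870500
  W ⇒ negate
Point 3:
  Latitude: 22.728′ = 0.378800°; total 26.3788000
  N → positive
  Lon: 170 + 55.78/60 = 170.9296667
  E ⇒ keep positive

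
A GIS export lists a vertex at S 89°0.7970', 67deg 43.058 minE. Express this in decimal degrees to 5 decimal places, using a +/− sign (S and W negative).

-89.01328, 67.71763

φ: 89 + 0.797/60 = 89.013283
S ⇒ negate
Longitude: 43.058′ = 0.717633°; total 67.717633
E ⇒ keep positive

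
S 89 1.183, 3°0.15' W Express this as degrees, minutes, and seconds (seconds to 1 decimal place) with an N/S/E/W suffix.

89°01′11.0″ S, 3°00′9.0″ W

φ: fractional minutes 0.18300 × 60 = 10.980″
Longitude: 0.15000′ → 0′ and 0.15000 × 60 = 9.000″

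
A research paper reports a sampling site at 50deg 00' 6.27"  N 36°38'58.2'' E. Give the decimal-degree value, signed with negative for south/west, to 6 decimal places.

50.001742, 36.649500

Latitude: 50 + 0/60 + 6.27/3600 = 50.0017417
N ⇒ keep positive
Longitude: 36° + 38/60 + 58.2/3600 = 36 + 0.633333 + 0.016167 = 36.6495000
E → positive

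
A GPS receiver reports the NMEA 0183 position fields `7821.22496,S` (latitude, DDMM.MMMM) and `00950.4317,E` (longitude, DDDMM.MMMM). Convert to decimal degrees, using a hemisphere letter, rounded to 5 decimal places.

78.35375° S, 9.84053° E

φ: split at 2 digits → 78° and 21.22496′; 78 + 21.22496/60 = 78.353749
Lon: degrees = first 3 digits = 9, minutes = 50.4317; 9 + 50.4317/60 = 9.840528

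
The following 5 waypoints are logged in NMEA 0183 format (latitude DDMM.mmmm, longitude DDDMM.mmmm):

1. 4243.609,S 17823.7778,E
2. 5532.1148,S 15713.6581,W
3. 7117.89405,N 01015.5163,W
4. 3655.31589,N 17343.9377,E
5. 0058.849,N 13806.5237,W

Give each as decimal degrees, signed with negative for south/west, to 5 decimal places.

Point 1:
  Lat: degrees = first 2 digits = 42, minutes = 43.609; 42 + 43.609/60 = 42.726817
  S ⇒ negate
  Longitude: degrees = first 3 digits = 178, minutes = 23.7778; 178 + 23.7778/60 = 178.396297
  E → positive
Point 2:
  Latitude: split at 2 digits → 55° and 32.1148′; 55 + 32.1148/60 = 55.535247
  S → negative
  λ: split at 3 digits → 157° and 13.6581′; 157 + 13.6581/60 = 157.227635
  W ⇒ negate
Point 3:
  Latitude: split at 2 digits → 71° and 17.89405′; 71 + 17.89405/60 = 71.298234
  N → positive
  Lon: split at 3 digits → 010° and 15.5163′; 10 + 15.5163/60 = 10.258605
  W → negative
Point 4:
  Latitude: degrees = first 2 digits = 36, minutes = 55.31589; 36 + 55.31589/60 = 36.921932
  N ⇒ keep positive
  Longitude: split at 3 digits → 173° and 43.9377′; 173 + 43.9377/60 = 173.732295
  E ⇒ keep positive
Point 5:
  φ: degrees = first 2 digits = 0, minutes = 58.849; 0 + 58.849/60 = 0.980817
  N ⇒ keep positive
  λ: degrees = first 3 digits = 138, minutes = 6.5237; 138 + 6.5237/60 = 138.108728
  W ⇒ negate

1. -42.72682, 178.39630
2. -55.53525, -157.22764
3. 71.29823, -10.25861
4. 36.92193, 173.73230
5. 0.98082, -138.10873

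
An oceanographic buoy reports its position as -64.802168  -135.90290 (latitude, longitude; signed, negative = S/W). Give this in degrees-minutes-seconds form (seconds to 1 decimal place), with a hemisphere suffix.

64°48′7.8″ S, 135°54′10.4″ W

Latitude is negative → S; |value| = 64.802168
Latitude: 0.802168° → 48.13008′; 0.13008 × 60 = 7.805″
Longitude is negative → W; |value| = 135.902900
Lon: 0.902900 × 60 = 54.17400′ → 54′, remainder × 60 = 10.440″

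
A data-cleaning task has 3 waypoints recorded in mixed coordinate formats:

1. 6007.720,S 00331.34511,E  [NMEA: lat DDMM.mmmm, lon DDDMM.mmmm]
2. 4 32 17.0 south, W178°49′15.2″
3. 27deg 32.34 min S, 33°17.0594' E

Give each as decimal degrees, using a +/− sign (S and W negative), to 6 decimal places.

Point 1:
  Latitude: split at 2 digits → 60° and 7.72′; 60 + 7.72/60 = 60.1286667
  S → negative
  Lon: degrees = first 3 digits = 3, minutes = 31.34511; 3 + 31.34511/60 = 3.5224185
  E ⇒ keep positive
Point 2:
  Latitude: 32′ + 17″ = 32.28333′; 4 + 32.28333/60 = 4.5380556
  S ⇒ negate
  Lon: 178 + 49/60 + 15.2/3600 = 178.8208889
  hemisphere W, so the sign is −
Point 3:
  φ: 27 + 32.34/60 = 27.5390000
  hemisphere S, so the sign is −
  Lon: 33 + 17.0594/60 = 33.2843233
  E → positive

1. -60.128667, 3.522419
2. -4.538056, -178.820889
3. -27.539000, 33.284323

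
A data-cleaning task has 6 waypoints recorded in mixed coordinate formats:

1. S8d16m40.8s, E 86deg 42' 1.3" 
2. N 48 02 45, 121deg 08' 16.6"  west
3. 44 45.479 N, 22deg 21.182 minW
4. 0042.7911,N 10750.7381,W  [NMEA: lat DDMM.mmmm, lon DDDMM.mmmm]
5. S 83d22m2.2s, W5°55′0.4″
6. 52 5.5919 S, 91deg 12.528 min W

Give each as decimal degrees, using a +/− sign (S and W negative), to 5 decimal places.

1. -8.27800, 86.70036
2. 48.04583, -121.13794
3. 44.75798, -22.35303
4. 0.71319, -107.84564
5. -83.36728, -5.91678
6. -52.09320, -91.20880

Point 1:
  Lat: 8 + 16/60 + 40.8/3600 = 8.278000
  S → negative
  λ: 86° + 42/60 + 1.3/3600 = 86 + 0.700000 + 0.000361 = 86.700361
  E ⇒ keep positive
Point 2:
  Latitude: 48° + 2/60 + 45/3600 = 48 + 0.033333 + 0.012500 = 48.045833
  N ⇒ keep positive
  λ: 121° + 8/60 + 16.6/3600 = 121 + 0.133333 + 0.004611 = 121.137944
  W → negative
Point 3:
  Lat: 44 + 45.479/60 = 44.757983
  N ⇒ keep positive
  λ: 22 + 21.182/60 = 22.353033
  hemisphere W, so the sign is −
Point 4:
  Latitude: split at 2 digits → 00° and 42.7911′; 0 + 42.7911/60 = 0.713185
  N → positive
  Lon: degrees = first 3 digits = 107, minutes = 50.7381; 107 + 50.7381/60 = 107.845635
  W ⇒ negate
Point 5:
  Latitude: 22′ + 2.2″ = 22.03667′; 83 + 22.03667/60 = 83.367278
  hemisphere S, so the sign is −
  λ: 5° + 55/60 + 0.4/3600 = 5 + 0.916667 + 0.000111 = 5.916778
  W ⇒ negate
Point 6:
  φ: 52 + 5.5919/60 = 52.093198
  S ⇒ negate
  λ: 91 + 12.528/60 = 91.208800
  hemisphere W, so the sign is −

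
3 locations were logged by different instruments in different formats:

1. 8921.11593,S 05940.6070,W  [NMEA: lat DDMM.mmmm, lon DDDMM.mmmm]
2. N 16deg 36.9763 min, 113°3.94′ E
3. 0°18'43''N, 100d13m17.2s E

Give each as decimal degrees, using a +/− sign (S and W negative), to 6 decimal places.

1. -89.351932, -59.676783
2. 16.616272, 113.065667
3. 0.311944, 100.221444

Point 1:
  φ: split at 2 digits → 89° and 21.11593′; 89 + 21.11593/60 = 89.3519322
  hemisphere S, so the sign is −
  Longitude: split at 3 digits → 059° and 40.607′; 59 + 40.607/60 = 59.6767833
  hemisphere W, so the sign is −
Point 2:
  Latitude: 16 + 36.9763/60 = 16.6162717
  N → positive
  Lon: 3.94′ = 0.065667°; total 113.0656667
  E ⇒ keep positive
Point 3:
  φ: 18′ + 43″ = 18.71667′; 0 + 18.71667/60 = 0.3119444
  N → positive
  λ: 100° + 13/60 + 17.2/3600 = 100 + 0.216667 + 0.004778 = 100.2214444
  E → positive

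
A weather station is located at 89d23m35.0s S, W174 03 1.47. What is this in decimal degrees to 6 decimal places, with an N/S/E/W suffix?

φ: 23′ + 35″ = 23.58333′; 89 + 23.58333/60 = 89.3930556
Longitude: 174° + 3/60 + 1.47/3600 = 174 + 0.050000 + 0.000408 = 174.0504083

89.393056° S, 174.050408° W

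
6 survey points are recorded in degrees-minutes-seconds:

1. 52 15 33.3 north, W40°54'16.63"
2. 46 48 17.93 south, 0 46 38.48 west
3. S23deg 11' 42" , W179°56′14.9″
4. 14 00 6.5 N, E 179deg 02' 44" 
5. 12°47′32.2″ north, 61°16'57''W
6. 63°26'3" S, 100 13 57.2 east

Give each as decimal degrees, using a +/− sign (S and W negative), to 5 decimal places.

Point 1:
  Lat: 15′ + 33.3″ = 15.55500′; 52 + 15.55500/60 = 52.259250
  N ⇒ keep positive
  Lon: 40° + 54/60 + 16.63/3600 = 40 + 0.900000 + 0.004619 = 40.904619
  W → negative
Point 2:
  Lat: 46° + 48/60 + 17.93/3600 = 46 + 0.800000 + 0.004981 = 46.804981
  hemisphere S, so the sign is −
  λ: 0° + 46/60 + 38.48/3600 = 0 + 0.766667 + 0.010689 = 0.777356
  hemisphere W, so the sign is −
Point 3:
  Lat: 23° + 11/60 + 42/3600 = 23 + 0.183333 + 0.011667 = 23.195000
  S ⇒ negate
  λ: 179° + 56/60 + 14.9/3600 = 179 + 0.933333 + 0.004139 = 179.937472
  W → negative
Point 4:
  Latitude: 14 + 0/60 + 6.5/3600 = 14.001806
  N → positive
  Lon: 179° + 2/60 + 44/3600 = 179 + 0.033333 + 0.012222 = 179.045556
  E ⇒ keep positive
Point 5:
  φ: 12 + 47/60 + 32.2/3600 = 12.792278
  N ⇒ keep positive
  Lon: 16′ + 57″ = 16.95000′; 61 + 16.95000/60 = 61.282500
  hemisphere W, so the sign is −
Point 6:
  Lat: 63 + 26/60 + 3/3600 = 63.434167
  hemisphere S, so the sign is −
  Lon: 13′ + 57.2″ = 13.95333′; 100 + 13.95333/60 = 100.232556
  E ⇒ keep positive

1. 52.25925, -40.90462
2. -46.80498, -0.77736
3. -23.19500, -179.93747
4. 14.00181, 179.04556
5. 12.79228, -61.28250
6. -63.43417, 100.23256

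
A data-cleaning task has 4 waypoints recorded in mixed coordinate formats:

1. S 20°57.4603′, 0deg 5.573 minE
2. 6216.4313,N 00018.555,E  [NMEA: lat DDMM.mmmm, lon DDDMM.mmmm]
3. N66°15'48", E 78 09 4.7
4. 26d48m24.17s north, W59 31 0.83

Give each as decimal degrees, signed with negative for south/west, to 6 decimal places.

1. -20.957672, 0.092883
2. 62.273855, 0.309250
3. 66.263333, 78.151306
4. 26.806714, -59.516897

Point 1:
  φ: 57.4603′ = 0.957672°; total 20.9576717
  S → negative
  Lon: 0 + 5.573/60 = 0.0928833
  E → positive
Point 2:
  Lat: degrees = first 2 digits = 62, minutes = 16.4313; 62 + 16.4313/60 = 62.2738550
  N → positive
  Longitude: degrees = first 3 digits = 0, minutes = 18.555; 0 + 18.555/60 = 0.3092500
  E ⇒ keep positive
Point 3:
  Lat: 66 + 15/60 + 48/3600 = 66.2633333
  N ⇒ keep positive
  Longitude: 78 + 9/60 + 4.7/3600 = 78.1513056
  E ⇒ keep positive
Point 4:
  Lat: 26° + 48/60 + 24.17/3600 = 26 + 0.800000 + 0.006714 = 26.8067139
  N → positive
  Lon: 59 + 31/60 + 0.83/3600 = 59.5168972
  hemisphere W, so the sign is −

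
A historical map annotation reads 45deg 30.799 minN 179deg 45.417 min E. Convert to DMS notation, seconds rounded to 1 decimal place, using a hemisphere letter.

φ: fractional minutes 0.79900 × 60 = 47.940″
λ: 45.41700′ → 45′ and 0.41700 × 60 = 25.020″

45°30′47.9″ N, 179°45′25.0″ E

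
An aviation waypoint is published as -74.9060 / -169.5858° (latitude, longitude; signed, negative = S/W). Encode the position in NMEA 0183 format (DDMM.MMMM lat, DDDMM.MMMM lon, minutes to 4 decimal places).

7454.3600,S / 16935.1480,W

Latitude is negative → S; |value| = 74.906000
Lat: minutes = (74.906000 − 74) × 60 = 54.360000
Longitude is negative → W; |value| = 169.585800
λ: 169° + 0.585800 × 60 = 169° 35.148000′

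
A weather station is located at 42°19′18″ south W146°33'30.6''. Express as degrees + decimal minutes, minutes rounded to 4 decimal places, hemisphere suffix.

φ: 19 + 18/60 = 19.300000′
λ: 33 + 30.6/60 = 33.510000′

42° 19.3000′ S, 146° 33.5100′ W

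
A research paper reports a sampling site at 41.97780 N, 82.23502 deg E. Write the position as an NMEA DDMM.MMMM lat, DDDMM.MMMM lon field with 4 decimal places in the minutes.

4158.6680,N / 08214.1012,E

Latitude: 41° + 0.977800 × 60 = 41° 58.668000′
Lon: 82° + 0.235020 × 60 = 82° 14.101200′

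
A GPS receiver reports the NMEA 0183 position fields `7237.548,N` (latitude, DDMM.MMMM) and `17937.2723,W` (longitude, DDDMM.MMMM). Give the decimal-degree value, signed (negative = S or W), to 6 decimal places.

72.625800, -179.621205

Lat: degrees = first 2 digits = 72, minutes = 37.548; 72 + 37.548/60 = 72.6258000
N → positive
Lon: degrees = first 3 digits = 179, minutes = 37.2723; 179 + 37.2723/60 = 179.6212050
W → negative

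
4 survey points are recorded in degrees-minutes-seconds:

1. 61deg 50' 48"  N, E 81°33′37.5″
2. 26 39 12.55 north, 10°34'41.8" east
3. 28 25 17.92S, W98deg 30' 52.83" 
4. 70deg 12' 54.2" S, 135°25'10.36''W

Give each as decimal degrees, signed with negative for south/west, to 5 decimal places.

1. 61.84667, 81.56042
2. 26.65349, 10.57828
3. -28.42164, -98.51468
4. -70.21506, -135.41954

Point 1:
  Latitude: 61° + 50/60 + 48/3600 = 61 + 0.833333 + 0.013333 = 61.846667
  N ⇒ keep positive
  λ: 81 + 33/60 + 37.5/3600 = 81.560417
  E ⇒ keep positive
Point 2:
  φ: 26° + 39/60 + 12.55/3600 = 26 + 0.650000 + 0.003486 = 26.653486
  N ⇒ keep positive
  λ: 10° + 34/60 + 41.8/3600 = 10 + 0.566667 + 0.011611 = 10.578278
  E → positive
Point 3:
  Lat: 25′ + 17.92″ = 25.29867′; 28 + 25.29867/60 = 28.421644
  hemisphere S, so the sign is −
  λ: 98 + 30/60 + 52.83/3600 = 98.514675
  W → negative
Point 4:
  Latitude: 70 + 12/60 + 54.2/3600 = 70.215056
  S ⇒ negate
  Lon: 135° + 25/60 + 10.36/3600 = 135 + 0.416667 + 0.002878 = 135.419544
  W → negative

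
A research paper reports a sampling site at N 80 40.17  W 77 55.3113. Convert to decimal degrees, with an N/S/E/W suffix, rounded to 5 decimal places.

80.66950° N, 77.92186° W

Lat: 80 + 40.17/60 = 80.669500
Lon: 77 + 55.3113/60 = 77.921855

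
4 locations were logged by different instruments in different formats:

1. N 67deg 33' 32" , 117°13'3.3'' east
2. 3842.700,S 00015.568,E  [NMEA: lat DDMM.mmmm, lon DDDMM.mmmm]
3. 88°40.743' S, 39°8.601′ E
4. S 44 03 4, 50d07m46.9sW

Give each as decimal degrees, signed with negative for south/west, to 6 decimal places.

1. 67.558889, 117.217583
2. -38.711667, 0.259467
3. -88.679050, 39.143350
4. -44.051111, -50.129694

Point 1:
  Lat: 33′ + 32″ = 33.53333′; 67 + 33.53333/60 = 67.5588889
  N → positive
  λ: 117° + 13/60 + 3.3/3600 = 117 + 0.216667 + 0.000917 = 117.2175833
  E ⇒ keep positive
Point 2:
  φ: split at 2 digits → 38° and 42.7′; 38 + 42.7/60 = 38.7116667
  S ⇒ negate
  Longitude: degrees = first 3 digits = 0, minutes = 15.568; 0 + 15.568/60 = 0.2594667
  E ⇒ keep positive
Point 3:
  φ: 40.743′ = 0.679050°; total 88.6790500
  S → negative
  Longitude: 8.601′ = 0.143350°; total 39.1433500
  E ⇒ keep positive
Point 4:
  Lat: 3′ + 4″ = 3.06667′; 44 + 3.06667/60 = 44.0511111
  hemisphere S, so the sign is −
  Longitude: 50 + 7/60 + 46.9/3600 = 50.1296944
  W ⇒ negate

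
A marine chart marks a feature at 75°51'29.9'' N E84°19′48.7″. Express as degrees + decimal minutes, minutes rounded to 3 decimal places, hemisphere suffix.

φ: 51 + 29.9/60 = 51.49833′
Longitude: 19 + 48.7/60 = 19.81167′

75° 51.498′ N, 84° 19.812′ E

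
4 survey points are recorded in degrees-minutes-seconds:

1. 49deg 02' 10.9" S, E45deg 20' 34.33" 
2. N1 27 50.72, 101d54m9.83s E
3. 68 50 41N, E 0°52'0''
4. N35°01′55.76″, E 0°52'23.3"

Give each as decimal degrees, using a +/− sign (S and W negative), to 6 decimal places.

1. -49.036361, 45.342869
2. 1.464089, 101.902731
3. 68.844722, 0.866667
4. 35.032156, 0.873139

Point 1:
  Lat: 49 + 2/60 + 10.9/3600 = 49.0363611
  S → negative
  λ: 45° + 20/60 + 34.33/3600 = 45 + 0.333333 + 0.009536 = 45.3428694
  E ⇒ keep positive
Point 2:
  φ: 27′ + 50.72″ = 27.84533′; 1 + 27.84533/60 = 1.4640889
  N → positive
  λ: 101° + 54/60 + 9.83/3600 = 101 + 0.900000 + 0.002731 = 101.9027306
  E ⇒ keep positive
Point 3:
  Latitude: 68° + 50/60 + 41/3600 = 68 + 0.833333 + 0.011389 = 68.8447222
  N ⇒ keep positive
  Lon: 0 + 52/60 + 0/3600 = 0.8666667
  E → positive
Point 4:
  Lat: 1′ + 55.76″ = 1.92933′; 35 + 1.92933/60 = 35.0321556
  N ⇒ keep positive
  Longitude: 0° + 52/60 + 23.3/3600 = 0 + 0.866667 + 0.006472 = 0.8731389
  E ⇒ keep positive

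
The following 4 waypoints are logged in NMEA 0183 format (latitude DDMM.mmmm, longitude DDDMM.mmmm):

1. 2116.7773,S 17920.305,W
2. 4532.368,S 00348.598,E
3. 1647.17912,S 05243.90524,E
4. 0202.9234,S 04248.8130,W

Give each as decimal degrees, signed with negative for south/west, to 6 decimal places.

Point 1:
  Latitude: degrees = first 2 digits = 21, minutes = 16.7773; 21 + 16.7773/60 = 21.2796217
  S ⇒ negate
  λ: degrees = first 3 digits = 179, minutes = 20.305; 179 + 20.305/60 = 179.3384167
  W → negative
Point 2:
  Latitude: degrees = first 2 digits = 45, minutes = 32.368; 45 + 32.368/60 = 45.5394667
  hemisphere S, so the sign is −
  Lon: degrees = first 3 digits = 3, minutes = 48.598; 3 + 48.598/60 = 3.8099667
  E → positive
Point 3:
  Latitude: degrees = first 2 digits = 16, minutes = 47.17912; 16 + 47.17912/60 = 16.7863187
  hemisphere S, so the sign is −
  λ: degrees = first 3 digits = 52, minutes = 43.90524; 52 + 43.90524/60 = 52.7317540
  E → positive
Point 4:
  φ: degrees = first 2 digits = 2, minutes = 2.9234; 2 + 2.9234/60 = 2.0487233
  S ⇒ negate
  Lon: split at 3 digits → 042° and 48.813′; 42 + 48.813/60 = 42.8135500
  W ⇒ negate

1. -21.279622, -179.338417
2. -45.539467, 3.809967
3. -16.786319, 52.731754
4. -2.048723, -42.813550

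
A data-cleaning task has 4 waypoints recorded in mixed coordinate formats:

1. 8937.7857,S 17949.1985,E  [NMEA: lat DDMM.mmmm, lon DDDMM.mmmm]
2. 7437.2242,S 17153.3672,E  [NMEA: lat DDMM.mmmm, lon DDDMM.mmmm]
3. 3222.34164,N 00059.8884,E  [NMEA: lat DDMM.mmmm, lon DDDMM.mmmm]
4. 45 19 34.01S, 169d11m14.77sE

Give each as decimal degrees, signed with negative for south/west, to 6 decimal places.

1. -89.629762, 179.819975
2. -74.620403, 171.889453
3. 32.372361, 0.998140
4. -45.326114, 169.187436

Point 1:
  Latitude: split at 2 digits → 89° and 37.7857′; 89 + 37.7857/60 = 89.6297617
  S → negative
  Longitude: split at 3 digits → 179° and 49.1985′; 179 + 49.1985/60 = 179.8199750
  E ⇒ keep positive
Point 2:
  φ: degrees = first 2 digits = 74, minutes = 37.2242; 74 + 37.2242/60 = 74.6204033
  hemisphere S, so the sign is −
  λ: degrees = first 3 digits = 171, minutes = 53.3672; 171 + 53.3672/60 = 171.8894533
  E ⇒ keep positive
Point 3:
  φ: split at 2 digits → 32° and 22.34164′; 32 + 22.34164/60 = 32.3723607
  N ⇒ keep positive
  Longitude: split at 3 digits → 000° and 59.8884′; 0 + 59.8884/60 = 0.9981400
  E → positive
Point 4:
  Latitude: 45 + 19/60 + 34.01/3600 = 45.3261139
  S → negative
  Lon: 169° + 11/60 + 14.77/3600 = 169 + 0.183333 + 0.004103 = 169.1874361
  E → positive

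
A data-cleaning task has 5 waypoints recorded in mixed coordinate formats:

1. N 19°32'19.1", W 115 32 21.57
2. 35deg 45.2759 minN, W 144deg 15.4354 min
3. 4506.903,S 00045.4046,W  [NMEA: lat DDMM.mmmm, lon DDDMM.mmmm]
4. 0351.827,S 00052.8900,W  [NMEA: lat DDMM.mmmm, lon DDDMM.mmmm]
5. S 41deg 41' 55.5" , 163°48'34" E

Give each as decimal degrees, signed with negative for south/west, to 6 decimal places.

1. 19.538639, -115.539325
2. 35.754598, -144.257257
3. -45.115050, -0.756743
4. -3.863783, -0.881500
5. -41.698750, 163.809444

Point 1:
  φ: 32′ + 19.1″ = 32.31833′; 19 + 32.31833/60 = 19.5386389
  N → positive
  Longitude: 32′ + 21.57″ = 32.35950′; 115 + 32.35950/60 = 115.5393250
  W → negative
Point 2:
  φ: 45.2759′ = 0.754598°; total 35.7545983
  N ⇒ keep positive
  Lon: 144 + 15.4354/60 = 144.2572567
  W ⇒ negate
Point 3:
  Lat: split at 2 digits → 45° and 6.903′; 45 + 6.903/60 = 45.1150500
  S ⇒ negate
  λ: degrees = first 3 digits = 0, minutes = 45.4046; 0 + 45.4046/60 = 0.7567433
  W ⇒ negate
Point 4:
  Latitude: degrees = first 2 digits = 3, minutes = 51.827; 3 + 51.827/60 = 3.8637833
  S → negative
  Lon: split at 3 digits → 000° and 52.89′; 0 + 52.89/60 = 0.8815000
  W → negative
Point 5:
  φ: 41′ + 55.5″ = 41.92500′; 41 + 41.92500/60 = 41.6987500
  hemisphere S, so the sign is −
  λ: 163 + 48/60 + 34/3600 = 163.8094444
  E → positive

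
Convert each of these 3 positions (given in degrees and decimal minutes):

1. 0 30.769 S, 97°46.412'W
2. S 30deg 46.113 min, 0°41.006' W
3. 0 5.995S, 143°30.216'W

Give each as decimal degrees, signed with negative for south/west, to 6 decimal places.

Point 1:
  Latitude: 30.769′ = 0.512817°; total 0.5128167
  S ⇒ negate
  Longitude: 46.412′ = 0.773533°; total 97.7735333
  hemisphere W, so the sign is −
Point 2:
  Lat: 30 + 46.113/60 = 30.7685500
  S → negative
  Lon: 41.006′ = 0.683433°; total 0.6834333
  hemisphere W, so the sign is −
Point 3:
  Lat: 5.995′ = 0.099917°; total 0.0999167
  S → negative
  Longitude: 143 + 30.216/60 = 143.5036000
  W → negative

1. -0.512817, -97.773533
2. -30.768550, -0.683433
3. -0.099917, -143.503600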